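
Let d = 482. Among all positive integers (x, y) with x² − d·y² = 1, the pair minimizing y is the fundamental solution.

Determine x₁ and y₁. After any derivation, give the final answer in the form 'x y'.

483 22

√482 = [21; 1,20,1,42, …], period ℓ=4 (even) → k=3
a_0=21:  p_0=21·1+0=21,  q_0=21·0+1=1
a_1=1:  p_1=1·21+1=22,  q_1=1·1+0=1
a_2=20:  p_2=20·22+21=461,  q_2=20·1+1=21
a_3=1:  p_3=1·461+22=483,  q_3=1·21+1=22
→ (483, 22).  Check: 483²=233289, 482·22²=233288, difference 1.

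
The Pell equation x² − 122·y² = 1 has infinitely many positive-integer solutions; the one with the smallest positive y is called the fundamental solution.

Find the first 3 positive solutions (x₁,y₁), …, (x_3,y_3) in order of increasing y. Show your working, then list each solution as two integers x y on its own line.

√122 → a₀=11, period (22); ℓ=1 odd so k=1
i=0: a=11 ⇒ p=11, q=1
i=1: a=22 ⇒ p=243, q=22
→ (243, 22).  Check: 243²=59049, 122·22²=59048, difference 1.
k=2:  x_2 = 243·243+122·22·22 = 118097,  y_2 = 243·22+22·243 = 10692
k=3:  x_3 = 243·118097+122·22·10692 = 57394899,  y_3 = 243·10692+22·118097 = 5196290

243 22
118097 10692
57394899 5196290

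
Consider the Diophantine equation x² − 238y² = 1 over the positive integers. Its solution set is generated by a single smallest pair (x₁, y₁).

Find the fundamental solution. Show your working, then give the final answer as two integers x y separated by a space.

[15; 2,2,1,14,1,2,2,30] for √238; ℓ=8 ⇒ convergent index 7
step 0: (15, 1)  from 15·(1,0) + (0,1)
step 1: (31, 2)  from 2·(15,1) + (1,0)
…
step 3: (108, 7)  from 1·(77,5) + (31,2)
step 4: (1589, 103)  from 14·(108,7) + (77,5)
step 5: (1697, 110)  from 1·(1589,103) + (108,7)
step 6: (4983, 323)  from 2·(1697,110) + (1589,103)
step 7: (11663, 756)  from 2·(4983,323) + (1697,110)
(x₁, y₁) = (11663, 756);  11663² − 238·756² = 1 ✓

11663 756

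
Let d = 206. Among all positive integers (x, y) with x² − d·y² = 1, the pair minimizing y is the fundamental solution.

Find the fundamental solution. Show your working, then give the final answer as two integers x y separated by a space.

d=206: √d = [14; 2,1,5,14,5,1,2,28] (ℓ=8, even), read p_7/q_7
k=0  a_k=14  p_k/q_k = 14/1
…
k=2  a_k=1  p_k/q_k = 43/3
…
k=4  a_k=14  p_k/q_k = 3459/241
…
k=6  a_k=1  p_k/q_k = 20998/1463
k=7  a_k=2  p_k/q_k = 59535/4148
→ (59535, 4148).  Check: 59535²=3544416225, 206·4148²=3544416224, difference 1.

59535 4148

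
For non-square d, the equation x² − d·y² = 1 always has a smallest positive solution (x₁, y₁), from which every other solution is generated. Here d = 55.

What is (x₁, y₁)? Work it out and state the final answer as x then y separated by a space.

89 12

√55 → a₀=7, period (2,2,2,14); ℓ=4 even so k=3
k=0  a_k=7  p_k/q_k = 7/1
k=1  a_k=2  p_k/q_k = 15/2
k=2  a_k=2  p_k/q_k = 37/5
k=3  a_k=2  p_k/q_k = 89/12
→ (89, 12).  Check: 89²=7921, 55·12²=7920, difference 1.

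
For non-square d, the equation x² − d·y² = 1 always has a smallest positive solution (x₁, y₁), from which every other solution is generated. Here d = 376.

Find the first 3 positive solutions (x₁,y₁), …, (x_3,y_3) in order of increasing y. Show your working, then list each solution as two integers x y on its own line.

2143295 110532
9187426914049 473805365880
39382732335491159615 2031009343327438668

√376 = [19; 2,1,1,3,1,…,1,2,38, …], period ℓ=16 (even) → k=15
i=0: a=19 ⇒ p=19, q=1
i=1: a=2 ⇒ p=39, q=2
i=2: a=1 ⇒ p=58, q=3
i=3: a=1 ⇒ p=97, q=5
…
i=5: a=1 ⇒ p=446, q=23
i=6: a=2 ⇒ p=1241, q=64
i=7: a=2 ⇒ p=2928, q=151
i=8: a=4 ⇒ p=12953, q=668
i=9: a=2 ⇒ p=28834, q=1487
i=10: a=2 ⇒ p=70621, q=3642
i=11: a=1 ⇒ p=99455, q=5129
i=12: a=3 ⇒ p=368986, q=19029
…
i=14: a=1 ⇒ p=837427, q=43187
i=15: a=2 ⇒ p=2143295, q=110532
(x₁, y₁) = (2143295, 110532);  2143295² − 376·110532² = 1 ✓
(x_2, y_2) = (2143295·2143295 + 376·110532·110532, 2143295·110532 + 110532·2143295) = (9187426914049, 473805365880)
(x_3, y_3) = (2143295·9187426914049 + 376·110532·473805365880, 2143295·473805365880 + 110532·9187426914049) = (39382732335491159615, 2031009343327438668)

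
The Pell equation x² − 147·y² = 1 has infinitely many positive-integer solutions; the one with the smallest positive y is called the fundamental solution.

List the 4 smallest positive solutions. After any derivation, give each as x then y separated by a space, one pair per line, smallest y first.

97 8
18817 1552
3650401 301080
708158977 58407968

√147 → a₀=12, period (8,24); ℓ=2 even so k=1
i=0: a=12 ⇒ p=12, q=1
i=1: a=8 ⇒ p=97, q=8
(x₁, y₁) = (97, 8);  97² − 147·8² = 1 ✓
(x_2, y_2) = (97·97 + 147·8·8, 97·8 + 8·97) = (18817, 1552)
(x_3, y_3) = (97·18817 + 147·8·1552, 97·1552 + 8·18817) = (3650401, 301080)
(x_4, y_4) = (97·3650401 + 147·8·301080, 97·301080 + 8·3650401) = (708158977, 58407968)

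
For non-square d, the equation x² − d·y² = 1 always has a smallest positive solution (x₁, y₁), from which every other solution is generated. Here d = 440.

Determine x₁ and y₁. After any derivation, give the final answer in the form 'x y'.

21 1

d=440: √d = [20; 1,40] (ℓ=2, even), read p_1/q_1
a_0=20:  p_0=20·1+0=20,  q_0=20·0+1=1
a_1=1:  p_1=1·20+1=21,  q_1=1·1+0=1
fundamental: x₁=21, y₁=1  (since 441 − 440·1 = 1)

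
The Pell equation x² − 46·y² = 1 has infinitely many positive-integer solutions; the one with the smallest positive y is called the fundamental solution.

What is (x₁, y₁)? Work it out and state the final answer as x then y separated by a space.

24335 3588

[6; 1,3,1,1,2,6,2,1,1,3,1,12] for √46; ℓ=12 ⇒ convergent index 11
a_0=6:  p_0=6·1+0=6,  q_0=6·0+1=1
…
a_3=1:  p_3=1·27+7=34,  q_3=1·4+1=5
…
a_5=2:  p_5=2·61+34=156,  q_5=2·9+5=23
a_6=6:  p_6=6·156+61=997,  q_6=6·23+9=147
a_7=2:  p_7=2·997+156=2150,  q_7=2·147+23=317
…
a_10=3:  p_10=3·5297+3147=19038,  q_10=3·781+464=2807
a_11=1:  p_11=1·19038+5297=24335,  q_11=1·2807+781=3588
fundamental: x₁=24335, y₁=3588  (since 592192225 − 46·12873744 = 1)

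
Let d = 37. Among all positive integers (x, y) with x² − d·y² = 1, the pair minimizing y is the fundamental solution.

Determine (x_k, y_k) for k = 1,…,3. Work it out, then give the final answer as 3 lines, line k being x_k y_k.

d=37: √d = [6; 12] (ℓ=1, odd), read p_1/q_1
step 0: (6, 1)  from 6·(1,0) + (0,1)
step 1: (73, 12)  from 12·(6,1) + (1,0)
fundamental: x₁=73, y₁=12  (since 5329 − 37·144 = 1)
(73+12√37)^2 = 10657 + 1752√37
(73+12√37)^3 = 1555849 + 255780√37

73 12
10657 1752
1555849 255780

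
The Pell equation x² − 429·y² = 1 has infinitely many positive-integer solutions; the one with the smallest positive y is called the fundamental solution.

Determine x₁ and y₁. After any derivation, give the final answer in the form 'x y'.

d=429: √d = [20; 1,2,2,9,1,12,1,9,2,2,1,40] (ℓ=12, even), read p_11/q_11
step 0: (20, 1)  from 20·(1,0) + (0,1)
…
step 3: (145, 7)  from 2·(62,3) + (21,1)
…
step 6: (19511, 942)  from 12·(1512,73) + (1367,66)
…
step 8: (208718, 10077)  from 9·(21023,1015) + (19511,942)
step 9: (438459, 21169)  from 2·(208718,10077) + (21023,1015)
step 10: (1085636, 52415)  from 2·(438459,21169) + (208718,10077)
step 11: (1524095, 73584)  from 1·(1085636,52415) + (438459,21169)
→ (1524095, 73584).  Check: 1524095²=2322865569025, 429·73584²=2322865569024, difference 1.

1524095 73584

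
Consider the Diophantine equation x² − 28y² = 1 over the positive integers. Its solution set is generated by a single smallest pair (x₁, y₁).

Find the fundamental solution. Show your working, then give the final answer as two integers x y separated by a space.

127 24

d=28: √d = [5; 3,2,3,10] (ℓ=4, even), read p_3/q_3
k=0  a_k=5  p_k/q_k = 5/1
k=1  a_k=3  p_k/q_k = 16/3
k=2  a_k=2  p_k/q_k = 37/7
k=3  a_k=3  p_k/q_k = 127/24
(x₁, y₁) = (127, 24);  127² − 28·24² = 1 ✓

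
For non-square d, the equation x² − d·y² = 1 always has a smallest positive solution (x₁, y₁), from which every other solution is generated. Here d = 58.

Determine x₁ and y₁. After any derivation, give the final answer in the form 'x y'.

[7; 1,1,1,1,1,1,14] for √58; ℓ=7 ⇒ convergent index 13
a_0=7:  p_0=7·1+0=7,  q_0=7·0+1=1
a_1=1:  p_1=1·7+1=8,  q_1=1·1+0=1
a_2=1:  p_2=1·8+7=15,  q_2=1·1+1=2
a_3=1:  p_3=1·15+8=23,  q_3=1·2+1=3
a_4=1:  p_4=1·23+15=38,  q_4=1·3+2=5
a_5=1:  p_5=1·38+23=61,  q_5=1·5+3=8
a_6=1:  p_6=1·61+38=99,  q_6=1·8+5=13
a_7=14:  p_7=14·99+61=1447,  q_7=14·13+8=190
a_8=1:  p_8=1·1447+99=1546,  q_8=1·190+13=203
…
a_10=1:  p_10=1·2993+1546=4539,  q_10=1·393+203=596
…
a_12=1:  p_12=1·7532+4539=12071,  q_12=1·989+596=1585
a_13=1:  p_13=1·12071+7532=19603,  q_13=1·1585+989=2574
→ (19603, 2574).  Check: 19603²=384277609, 58·2574²=384277608, difference 1.

19603 2574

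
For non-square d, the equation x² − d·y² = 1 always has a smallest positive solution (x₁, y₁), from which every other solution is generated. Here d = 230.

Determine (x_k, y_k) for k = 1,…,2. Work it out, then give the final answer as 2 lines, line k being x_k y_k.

91 6
16561 1092

√230 = [15; 6,30, …], period ℓ=2 (even) → k=1
k=0  a_k=15  p_k/q_k = 15/1
k=1  a_k=6  p_k/q_k = 91/6
→ (91, 6).  Check: 91²=8281, 230·6²=8280, difference 1.
n=2: (91,6)∘(91,6) = (91·91+230·6·6, 91·6+6·91) = (16561,1092)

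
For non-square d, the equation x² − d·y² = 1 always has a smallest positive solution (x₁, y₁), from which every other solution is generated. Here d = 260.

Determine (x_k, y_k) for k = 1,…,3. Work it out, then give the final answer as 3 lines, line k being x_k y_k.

√260 → a₀=16, period (8,32); ℓ=2 even so k=1
i=0: a=16 ⇒ p=16, q=1
i=1: a=8 ⇒ p=129, q=8
(x₁, y₁) = (129, 8);  129² − 260·8² = 1 ✓
(x_2, y_2) = (129·129 + 260·8·8, 129·8 + 8·129) = (33281, 2064)
(x_3, y_3) = (129·33281 + 260·8·2064, 129·2064 + 8·33281) = (8586369, 532504)

129 8
33281 2064
8586369 532504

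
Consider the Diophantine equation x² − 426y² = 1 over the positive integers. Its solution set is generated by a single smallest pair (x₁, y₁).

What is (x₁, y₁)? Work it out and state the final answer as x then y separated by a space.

√426 = [20; 1,1,1,3,2,6,2,3,1,1,1,40, …], period ℓ=12 (even) → k=11
step 0: (20, 1)  from 20·(1,0) + (0,1)
…
step 2: (41, 2)  from 1·(21,1) + (20,1)
step 3: (62, 3)  from 1·(41,2) + (21,1)
…
step 5: (516, 25)  from 2·(227,11) + (62,3)
…
step 7: (7162, 347)  from 2·(3323,161) + (516,25)
…
step 9: (31971, 1549)  from 1·(24809,1202) + (7162,347)
step 10: (56780, 2751)  from 1·(31971,1549) + (24809,1202)
step 11: (88751, 4300)  from 1·(56780,2751) + (31971,1549)
fundamental: x₁=88751, y₁=4300  (since 7876740001 − 426·18490000 = 1)

88751 4300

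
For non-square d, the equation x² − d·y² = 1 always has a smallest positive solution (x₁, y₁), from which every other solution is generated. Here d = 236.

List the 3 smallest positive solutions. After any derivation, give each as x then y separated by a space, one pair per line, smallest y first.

561799 36570
631236232801 41089978860
709255768702176199 46168618067101710

[15; 2,1,3,5,1,6,1,5,3,1,2,30] for √236; ℓ=12 ⇒ convergent index 11
k=0  a_k=15  p_k/q_k = 15/1
…
k=2  a_k=1  p_k/q_k = 46/3
k=3  a_k=3  p_k/q_k = 169/11
…
k=6  a_k=6  p_k/q_k = 7251/472
…
k=9  a_k=3  p_k/q_k = 154729/10072
k=10  a_k=1  p_k/q_k = 203535/13249
k=11  a_k=2  p_k/q_k = 561799/36570
(x₁, y₁) = (561799, 36570);  561799² − 236·36570² = 1 ✓
(561799+36570√236)^2 = 631236232801 + 41089978860√236
(561799+36570√236)^3 = 709255768702176199 + 46168618067101710√236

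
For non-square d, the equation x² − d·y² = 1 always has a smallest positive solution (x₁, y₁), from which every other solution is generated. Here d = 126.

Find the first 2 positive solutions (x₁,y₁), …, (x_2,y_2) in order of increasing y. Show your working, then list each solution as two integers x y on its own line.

[11; 4,2,4,22] for √126; ℓ=4 ⇒ convergent index 3
step 0: (11, 1)  from 11·(1,0) + (0,1)
…
step 2: (101, 9)  from 2·(45,4) + (11,1)
step 3: (449, 40)  from 4·(101,9) + (45,4)
(x₁, y₁) = (449, 40);  449² − 126·40² = 1 ✓
(449+40√126)^2 = 403201 + 35920√126

449 40
403201 35920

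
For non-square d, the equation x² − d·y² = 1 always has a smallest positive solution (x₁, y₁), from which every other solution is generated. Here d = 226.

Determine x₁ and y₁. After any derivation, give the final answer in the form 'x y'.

451 30

√226 = [15; 30, …], period ℓ=1 (odd) → k=1
a_0=15:  p_0=15·1+0=15,  q_0=15·0+1=1
a_1=30:  p_1=30·15+1=451,  q_1=30·1+0=30
(x₁, y₁) = (451, 30);  451² − 226·30² = 1 ✓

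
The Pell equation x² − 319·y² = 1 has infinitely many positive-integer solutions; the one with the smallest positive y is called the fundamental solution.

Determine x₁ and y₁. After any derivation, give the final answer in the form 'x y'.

12901780 722361

[17; 1,6,5,1,4,…,6,1,34] for √319; ℓ=14 ⇒ convergent index 13
step 0: (17, 1)  from 17·(1,0) + (0,1)
…
step 2: (125, 7)  from 6·(18,1) + (17,1)
…
step 4: (768, 43)  from 1·(643,36) + (125,7)
…
step 7: (15628, 875)  from 1·(11913,667) + (3715,208)
step 8: (58797, 3292)  from 3·(15628,875) + (11913,667)
step 9: (250816, 14043)  from 4·(58797,3292) + (15628,875)
step 10: (309613, 17335)  from 1·(250816,14043) + (58797,3292)
step 11: (1798881, 100718)  from 5·(309613,17335) + (250816,14043)
step 12: (11102899, 621643)  from 6·(1798881,100718) + (309613,17335)
step 13: (12901780, 722361)  from 1·(11102899,621643) + (1798881,100718)
(x₁, y₁) = (12901780, 722361);  12901780² − 319·722361² = 1 ✓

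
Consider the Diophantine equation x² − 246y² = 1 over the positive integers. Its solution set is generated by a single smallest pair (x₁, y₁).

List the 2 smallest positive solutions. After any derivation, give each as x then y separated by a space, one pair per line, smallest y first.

√246 = [15; 1,2,5,1,14,1,5,2,1,30, …], period ℓ=10 (even) → k=9
i=0: a=15 ⇒ p=15, q=1
i=1: a=1 ⇒ p=16, q=1
…
i=4: a=1 ⇒ p=298, q=19
…
i=8: a=2 ⇒ p=60777, q=3875
i=9: a=1 ⇒ p=88805, q=5662
→ (88805, 5662).  Check: 88805²=7886328025, 246·5662²=7886328024, difference 1.
(88805+5662√246)^2 = 15772656049 + 1005627820√246

88805 5662
15772656049 1005627820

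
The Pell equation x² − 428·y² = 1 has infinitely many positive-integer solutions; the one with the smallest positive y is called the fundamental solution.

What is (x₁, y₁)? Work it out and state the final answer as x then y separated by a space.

1850887 89466

√428 → a₀=20, period (1,2,4,1,5,10,5,1,4,2,1,40); ℓ=12 even so k=11
k=0  a_k=20  p_k/q_k = 20/1
k=1  a_k=1  p_k/q_k = 21/1
k=2  a_k=2  p_k/q_k = 62/3
k=3  a_k=4  p_k/q_k = 269/13
…
k=8  a_k=1  p_k/q_k = 119350/5769
…
k=10  a_k=2  p_k/q_k = 1273708/61567
k=11  a_k=1  p_k/q_k = 1850887/89466
fundamental: x₁=1850887, y₁=89466  (since 3425782686769 − 428·8004165156 = 1)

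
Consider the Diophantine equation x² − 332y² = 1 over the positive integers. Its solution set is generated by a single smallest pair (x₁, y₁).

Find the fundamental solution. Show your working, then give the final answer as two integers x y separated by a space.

d=332: √d = [18; 4,1,1,8,1,1,4,36] (ℓ=8, even), read p_7/q_7
k=0  a_k=18  p_k/q_k = 18/1
k=1  a_k=4  p_k/q_k = 73/4
…
k=3  a_k=1  p_k/q_k = 164/9
…
k=6  a_k=1  p_k/q_k = 2970/163
k=7  a_k=4  p_k/q_k = 13447/738
→ (13447, 738).  Check: 13447²=180821809, 332·738²=180821808, difference 1.

13447 738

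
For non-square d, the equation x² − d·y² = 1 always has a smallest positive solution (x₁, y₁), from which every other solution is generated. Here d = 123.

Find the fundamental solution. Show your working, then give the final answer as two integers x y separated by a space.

122 11

[11; 11,22] for √123; ℓ=2 ⇒ convergent index 1
step 0: (11, 1)  from 11·(1,0) + (0,1)
step 1: (122, 11)  from 11·(11,1) + (1,0)
fundamental: x₁=122, y₁=11  (since 14884 − 123·121 = 1)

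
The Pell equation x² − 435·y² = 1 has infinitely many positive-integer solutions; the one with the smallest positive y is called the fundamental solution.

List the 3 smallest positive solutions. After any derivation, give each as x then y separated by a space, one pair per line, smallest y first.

146 7
42631 2044
12448106 596841

√435 = [20; 1,5,1,40, …], period ℓ=4 (even) → k=3
i=0: a=20 ⇒ p=20, q=1
i=1: a=1 ⇒ p=21, q=1
i=2: a=5 ⇒ p=125, q=6
i=3: a=1 ⇒ p=146, q=7
→ (146, 7).  Check: 146²=21316, 435·7²=21315, difference 1.
k=2:  x_2 = 146·146+435·7·7 = 42631,  y_2 = 146·7+7·146 = 2044
k=3:  x_3 = 146·42631+435·7·2044 = 12448106,  y_3 = 146·2044+7·42631 = 596841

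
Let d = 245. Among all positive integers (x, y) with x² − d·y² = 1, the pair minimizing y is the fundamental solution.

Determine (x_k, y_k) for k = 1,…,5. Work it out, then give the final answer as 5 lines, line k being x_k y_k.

51841 3312
5374978561 343394784
557288527109761 35603857991376
57780789062419261441 3691479203918451648
5990827771012465337616001 382739946785069045776560

d=245: √d = [15; 1,1,1,7,6,7,1,1,1,30] (ℓ=10, even), read p_9/q_9
step 0: (15, 1)  from 15·(1,0) + (0,1)
step 1: (16, 1)  from 1·(15,1) + (1,0)
step 2: (31, 2)  from 1·(16,1) + (15,1)
…
step 4: (360, 23)  from 7·(47,3) + (31,2)
step 5: (2207, 141)  from 6·(360,23) + (47,3)
step 6: (15809, 1010)  from 7·(2207,141) + (360,23)
…
step 8: (33825, 2161)  from 1·(18016,1151) + (15809,1010)
step 9: (51841, 3312)  from 1·(33825,2161) + (18016,1151)
(x₁, y₁) = (51841, 3312);  51841² − 245·3312² = 1 ✓
(51841+3312√245)^2 = 5374978561 + 343394784√245
(51841+3312√245)^3 = 557288527109761 + 35603857991376√245
(51841+3312√245)^4 = 57780789062419261441 + 3691479203918451648√245
(51841+3312√245)^5 = 5990827771012465337616001 + 382739946785069045776560√245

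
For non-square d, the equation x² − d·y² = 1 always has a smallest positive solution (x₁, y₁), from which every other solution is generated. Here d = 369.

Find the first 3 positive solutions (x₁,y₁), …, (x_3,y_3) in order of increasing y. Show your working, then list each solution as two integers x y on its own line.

8396801 437120
141012534067201 7340819306240
2368108374136006451201 123278797782910239360

√369 → a₀=19, period (4,1,3,2,7,4,7,2,3,1,4,38); ℓ=12 even so k=11
k=0  a_k=19  p_k/q_k = 19/1
k=1  a_k=4  p_k/q_k = 77/4
k=2  a_k=1  p_k/q_k = 96/5
k=3  a_k=3  p_k/q_k = 365/19
k=4  a_k=2  p_k/q_k = 826/43
…
k=6  a_k=4  p_k/q_k = 25414/1323
k=7  a_k=7  p_k/q_k = 184045/9581
…
k=9  a_k=3  p_k/q_k = 1364557/71036
k=10  a_k=1  p_k/q_k = 1758061/91521
k=11  a_k=4  p_k/q_k = 8396801/437120
(x₁, y₁) = (8396801, 437120);  8396801² − 369·437120² = 1 ✓
k=2:  x_2 = 8396801·8396801+369·437120·437120 = 141012534067201,  y_2 = 8396801·437120+437120·8396801 = 7340819306240
k=3:  x_3 = 8396801·141012534067201+369·437120·7340819306240 = 2368108374136006451201,  y_3 = 8396801·7340819306240+437120·141012534067201 = 123278797782910239360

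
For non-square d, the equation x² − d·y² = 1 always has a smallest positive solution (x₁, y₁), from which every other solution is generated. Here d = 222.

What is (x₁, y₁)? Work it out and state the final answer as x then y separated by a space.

149 10

√222 = [14; 1,8,1,28, …], period ℓ=4 (even) → k=3
k=0  a_k=14  p_k/q_k = 14/1
…
k=2  a_k=8  p_k/q_k = 134/9
k=3  a_k=1  p_k/q_k = 149/10
(x₁, y₁) = (149, 10);  149² − 222·10² = 1 ✓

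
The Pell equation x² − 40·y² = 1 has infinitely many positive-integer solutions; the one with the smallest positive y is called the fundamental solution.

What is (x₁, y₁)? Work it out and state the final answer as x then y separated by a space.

√40 = [6; 3,12, …], period ℓ=2 (even) → k=1
k=0  a_k=6  p_k/q_k = 6/1
k=1  a_k=3  p_k/q_k = 19/3
→ (19, 3).  Check: 19²=361, 40·3²=360, difference 1.

19 3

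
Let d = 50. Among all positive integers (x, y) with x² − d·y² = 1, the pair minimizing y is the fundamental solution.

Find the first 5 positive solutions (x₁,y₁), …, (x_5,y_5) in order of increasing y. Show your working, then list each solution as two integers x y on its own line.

√50 → a₀=7, period (14); ℓ=1 odd so k=1
step 0: (7, 1)  from 7·(1,0) + (0,1)
step 1: (99, 14)  from 14·(7,1) + (1,0)
→ (99, 14).  Check: 99²=9801, 50·14²=9800, difference 1.
(x_2, y_2) = (99·99 + 50·14·14, 99·14 + 14·99) = (19601, 2772)
(x_3, y_3) = (99·19601 + 50·14·2772, 99·2772 + 14·19601) = (3880899, 548842)
(x_4, y_4) = (99·3880899 + 50·14·548842, 99·548842 + 14·3880899) = (768398401, 108667944)
(x_5, y_5) = (99·768398401 + 50·14·108667944, 99·108667944 + 14·768398401) = (152139002499, 21515704070)

99 14
19601 2772
3880899 548842
768398401 108667944
152139002499 21515704070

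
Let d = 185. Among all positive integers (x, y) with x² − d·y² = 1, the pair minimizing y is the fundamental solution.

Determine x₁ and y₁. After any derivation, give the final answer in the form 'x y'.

[13; 1,1,1,1,26] for √185; ℓ=5 ⇒ convergent index 9
i=0: a=13 ⇒ p=13, q=1
i=1: a=1 ⇒ p=14, q=1
i=2: a=1 ⇒ p=27, q=2
…
i=4: a=1 ⇒ p=68, q=5
i=5: a=26 ⇒ p=1809, q=133
i=6: a=1 ⇒ p=1877, q=138
i=7: a=1 ⇒ p=3686, q=271
i=8: a=1 ⇒ p=5563, q=409
i=9: a=1 ⇒ p=9249, q=680
→ (9249, 680).  Check: 9249²=85544001, 185·680²=85544000, difference 1.

9249 680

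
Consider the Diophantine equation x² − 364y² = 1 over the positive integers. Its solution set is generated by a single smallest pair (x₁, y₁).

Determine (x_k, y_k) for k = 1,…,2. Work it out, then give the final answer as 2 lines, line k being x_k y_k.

4954951 259710
49103078824801 2573700648420

[19; 12,1,2,3,1,8,1,3,2,1,12,38] for √364; ℓ=12 ⇒ convergent index 11
step 0: (19, 1)  from 19·(1,0) + (0,1)
…
step 2: (248, 13)  from 1·(229,12) + (19,1)
…
step 4: (2423, 127)  from 3·(725,38) + (248,13)
…
step 6: (27607, 1447)  from 8·(3148,165) + (2423,127)
step 7: (30755, 1612)  from 1·(27607,1447) + (3148,165)
step 8: (119872, 6283)  from 3·(30755,1612) + (27607,1447)
step 9: (270499, 14178)  from 2·(119872,6283) + (30755,1612)
step 10: (390371, 20461)  from 1·(270499,14178) + (119872,6283)
step 11: (4954951, 259710)  from 12·(390371,20461) + (270499,14178)
fundamental: x₁=4954951, y₁=259710  (since 24551539412401 − 364·67449284100 = 1)
k=2:  x_2 = 4954951·4954951+364·259710·259710 = 49103078824801,  y_2 = 4954951·259710+259710·4954951 = 2573700648420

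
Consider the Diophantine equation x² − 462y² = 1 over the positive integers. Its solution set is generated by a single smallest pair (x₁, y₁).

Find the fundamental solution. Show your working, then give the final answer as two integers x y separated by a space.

43 2

√462 → a₀=21, period (2,42); ℓ=2 even so k=1
a_0=21:  p_0=21·1+0=21,  q_0=21·0+1=1
a_1=2:  p_1=2·21+1=43,  q_1=2·1+0=2
(x₁, y₁) = (43, 2);  43² − 462·2² = 1 ✓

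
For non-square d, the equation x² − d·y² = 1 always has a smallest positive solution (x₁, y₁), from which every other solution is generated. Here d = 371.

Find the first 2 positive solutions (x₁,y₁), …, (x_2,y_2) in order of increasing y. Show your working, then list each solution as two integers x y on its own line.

1695 88
5746049 298320

d=371: √d = [19; 3,1,4,1,3,38] (ℓ=6, even), read p_5/q_5
a_0=19:  p_0=19·1+0=19,  q_0=19·0+1=1
a_1=3:  p_1=3·19+1=58,  q_1=3·1+0=3
…
a_4=1:  p_4=1·366+77=443,  q_4=1·19+4=23
a_5=3:  p_5=3·443+366=1695,  q_5=3·23+19=88
fundamental: x₁=1695, y₁=88  (since 2873025 − 371·7744 = 1)
(1695+88√371)^2 = 5746049 + 298320√371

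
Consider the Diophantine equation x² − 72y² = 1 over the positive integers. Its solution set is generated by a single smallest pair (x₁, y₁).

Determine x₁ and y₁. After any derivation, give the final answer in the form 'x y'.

√72 = [8; 2,16, …], period ℓ=2 (even) → k=1
i=0: a=8 ⇒ p=8, q=1
i=1: a=2 ⇒ p=17, q=2
→ (17, 2).  Check: 17²=289, 72·2²=288, difference 1.

17 2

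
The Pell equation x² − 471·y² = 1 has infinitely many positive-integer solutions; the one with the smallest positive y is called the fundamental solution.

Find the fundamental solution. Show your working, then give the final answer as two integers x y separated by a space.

d=471: √d = [21; 1,2,2,1,3,…,2,1,42] (ℓ=14, even), read p_13/q_13
i=0: a=21 ⇒ p=21, q=1
i=1: a=1 ⇒ p=22, q=1
…
i=3: a=2 ⇒ p=152, q=7
…
i=5: a=3 ⇒ p=803, q=37
…
i=7: a=14 ⇒ p=48809, q=2249
i=8: a=4 ⇒ p=198665, q=9154
…
i=10: a=1 ⇒ p=843469, q=38865
…
i=12: a=2 ⇒ p=5506953, q=253747
i=13: a=1 ⇒ p=7838695, q=361188
→ (7838695, 361188).  Check: 7838695²=61445139303025, 471·361188²=61445139303024, difference 1.

7838695 361188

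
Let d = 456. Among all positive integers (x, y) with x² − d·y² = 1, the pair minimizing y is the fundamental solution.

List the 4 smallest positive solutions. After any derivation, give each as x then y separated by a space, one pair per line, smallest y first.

√456 = [21; 2,1,4,1,2,42, …], period ℓ=6 (even) → k=5
a_0=21:  p_0=21·1+0=21,  q_0=21·0+1=1
a_1=2:  p_1=2·21+1=43,  q_1=2·1+0=2
…
a_4=1:  p_4=1·299+64=363,  q_4=1·14+3=17
a_5=2:  p_5=2·363+299=1025,  q_5=2·17+14=48
fundamental: x₁=1025, y₁=48  (since 1050625 − 456·2304 = 1)
k=2:  x_2 = 1025·1025+456·48·48 = 2101249,  y_2 = 1025·48+48·1025 = 98400
k=3:  x_3 = 1025·2101249+456·48·98400 = 4307559425,  y_3 = 1025·98400+48·2101249 = 201719952
k=4:  x_4 = 1025·4307559425+456·48·201719952 = 8830494720001,  y_4 = 1025·201719952+48·4307559425 = 413525803200

1025 48
2101249 98400
4307559425 201719952
8830494720001 413525803200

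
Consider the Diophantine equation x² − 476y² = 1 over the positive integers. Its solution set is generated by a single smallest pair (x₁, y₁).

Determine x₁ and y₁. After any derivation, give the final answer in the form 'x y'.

[21; 1,4,2,10,2,4,1,42] for √476; ℓ=8 ⇒ convergent index 7
i=0: a=21 ⇒ p=21, q=1
…
i=3: a=2 ⇒ p=240, q=11
…
i=6: a=4 ⇒ p=23541, q=1079
i=7: a=1 ⇒ p=28799, q=1320
fundamental: x₁=28799, y₁=1320  (since 829382401 − 476·1742400 = 1)

28799 1320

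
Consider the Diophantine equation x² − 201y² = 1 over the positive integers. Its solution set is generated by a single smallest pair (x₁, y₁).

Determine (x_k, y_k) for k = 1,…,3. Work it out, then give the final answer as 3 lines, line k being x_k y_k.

[14; 5,1,1,1,2,…,1,5,28] for √201; ℓ=14 ⇒ convergent index 13
i=0: a=14 ⇒ p=14, q=1
i=1: a=5 ⇒ p=71, q=5
…
i=6: a=1 ⇒ p=879, q=62
i=7: a=8 ⇒ p=7670, q=541
…
i=10: a=1 ⇒ p=33317, q=2350
i=11: a=1 ⇒ p=58085, q=4097
i=12: a=1 ⇒ p=91402, q=6447
i=13: a=5 ⇒ p=515095, q=36332
(x₁, y₁) = (515095, 36332);  515095² − 201·36332² = 1 ✓
(515095+36332√201)^2 = 530645718049 + 37428863080√201
(515095+36332√201)^3 = 546665912276384215 + 38558840456348868√201

515095 36332
530645718049 37428863080
546665912276384215 38558840456348868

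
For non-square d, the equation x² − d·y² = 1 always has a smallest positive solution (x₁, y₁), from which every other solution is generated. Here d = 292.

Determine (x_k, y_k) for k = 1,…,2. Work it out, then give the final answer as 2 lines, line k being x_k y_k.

d=292: √d = [17; 11,2,1,3,8,3,1,2,11,34] (ℓ=10, even), read p_9/q_9
k=0  a_k=17  p_k/q_k = 17/1
k=1  a_k=11  p_k/q_k = 188/11
…
k=3  a_k=1  p_k/q_k = 581/34
…
k=6  a_k=3  p_k/q_k = 55143/3227
k=7  a_k=1  p_k/q_k = 72812/4261
k=8  a_k=2  p_k/q_k = 200767/11749
k=9  a_k=11  p_k/q_k = 2281249/133500
fundamental: x₁=2281249, y₁=133500  (since 5204097000001 − 292·17822250000 = 1)
k=2:  x_2 = 2281249·2281249+292·133500·133500 = 10408194000001,  y_2 = 2281249·133500+133500·2281249 = 609093483000

2281249 133500
10408194000001 609093483000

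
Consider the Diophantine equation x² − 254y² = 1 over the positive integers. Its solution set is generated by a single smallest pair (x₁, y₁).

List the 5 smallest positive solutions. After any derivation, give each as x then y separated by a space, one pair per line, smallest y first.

255 16
130049 8160
66324735 4161584
33825484801 2122399680
17250930923775 1082419675216

√254 → a₀=15, period (1,14,1,30); ℓ=4 even so k=3
a_0=15:  p_0=15·1+0=15,  q_0=15·0+1=1
a_1=1:  p_1=1·15+1=16,  q_1=1·1+0=1
a_2=14:  p_2=14·16+15=239,  q_2=14·1+1=15
a_3=1:  p_3=1·239+16=255,  q_3=1·15+1=16
(x₁, y₁) = (255, 16);  255² − 254·16² = 1 ✓
n=2: (255,16)∘(255,16) = (255·255+254·16·16, 255·16+16·255) = (130049,8160)
n=3: (130049,8160)∘(255,16) = (255·130049+254·16·8160, 255·8160+16·130049) = (66324735,4161584)
n=4: (66324735,4161584)∘(255,16) = (255·66324735+254·16·4161584, 255·4161584+16·66324735) = (33825484801,2122399680)
n=5: (33825484801,2122399680)∘(255,16) = (255·33825484801+254·16·2122399680, 255·2122399680+16·33825484801) = (17250930923775,1082419675216)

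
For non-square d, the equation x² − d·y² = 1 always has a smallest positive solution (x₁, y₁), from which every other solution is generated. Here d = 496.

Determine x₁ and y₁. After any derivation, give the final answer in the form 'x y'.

4620799 207480

[22; 3,1,2,4,1,…,1,3,44] for √496; ℓ=16 ⇒ convergent index 15
step 0: (22, 1)  from 22·(1,0) + (0,1)
step 1: (67, 3)  from 3·(22,1) + (1,0)
step 2: (89, 4)  from 1·(67,3) + (22,1)
step 3: (245, 11)  from 2·(89,4) + (67,3)
…
step 5: (1314, 59)  from 1·(1069,48) + (245,11)
step 6: (2383, 107)  from 1·(1314,59) + (1069,48)
step 7: (6080, 273)  from 2·(2383,107) + (1314,59)
step 8: (14543, 653)  from 2·(6080,273) + (2383,107)
step 9: (35166, 1579)  from 2·(14543,653) + (6080,273)
step 10: (49709, 2232)  from 1·(35166,1579) + (14543,653)
step 11: (84875, 3811)  from 1·(49709,2232) + (35166,1579)
step 12: (389209, 17476)  from 4·(84875,3811) + (49709,2232)
step 13: (863293, 38763)  from 2·(389209,17476) + (84875,3811)
step 14: (1252502, 56239)  from 1·(863293,38763) + (389209,17476)
step 15: (4620799, 207480)  from 3·(1252502,56239) + (863293,38763)
fundamental: x₁=4620799, y₁=207480  (since 21351783398401 − 496·43047950400 = 1)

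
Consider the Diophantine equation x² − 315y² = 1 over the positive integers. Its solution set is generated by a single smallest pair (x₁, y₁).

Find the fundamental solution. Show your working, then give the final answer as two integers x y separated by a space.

√315 = [17; 1,2,1,34, …], period ℓ=4 (even) → k=3
a_0=17:  p_0=17·1+0=17,  q_0=17·0+1=1
…
a_2=2:  p_2=2·18+17=53,  q_2=2·1+1=3
a_3=1:  p_3=1·53+18=71,  q_3=1·3+1=4
fundamental: x₁=71, y₁=4  (since 5041 − 315·16 = 1)

71 4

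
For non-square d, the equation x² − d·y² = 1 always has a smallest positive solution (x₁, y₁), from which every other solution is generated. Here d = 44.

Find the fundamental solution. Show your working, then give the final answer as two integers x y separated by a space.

199 30

d=44: √d = [6; 1,1,1,2,1,1,1,12] (ℓ=8, even), read p_7/q_7
a_0=6:  p_0=6·1+0=6,  q_0=6·0+1=1
a_1=1:  p_1=1·6+1=7,  q_1=1·1+0=1
…
a_3=1:  p_3=1·13+7=20,  q_3=1·2+1=3
…
a_5=1:  p_5=1·53+20=73,  q_5=1·8+3=11
a_6=1:  p_6=1·73+53=126,  q_6=1·11+8=19
a_7=1:  p_7=1·126+73=199,  q_7=1·19+11=30
(x₁, y₁) = (199, 30);  199² − 44·30² = 1 ✓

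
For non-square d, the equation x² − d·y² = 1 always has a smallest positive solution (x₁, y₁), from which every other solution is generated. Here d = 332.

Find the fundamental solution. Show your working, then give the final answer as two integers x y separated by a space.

[18; 4,1,1,8,1,1,4,36] for √332; ℓ=8 ⇒ convergent index 7
a_0=18:  p_0=18·1+0=18,  q_0=18·0+1=1
a_1=4:  p_1=4·18+1=73,  q_1=4·1+0=4
…
a_3=1:  p_3=1·91+73=164,  q_3=1·5+4=9
…
a_5=1:  p_5=1·1403+164=1567,  q_5=1·77+9=86
a_6=1:  p_6=1·1567+1403=2970,  q_6=1·86+77=163
a_7=4:  p_7=4·2970+1567=13447,  q_7=4·163+86=738
(x₁, y₁) = (13447, 738);  13447² − 332·738² = 1 ✓

13447 738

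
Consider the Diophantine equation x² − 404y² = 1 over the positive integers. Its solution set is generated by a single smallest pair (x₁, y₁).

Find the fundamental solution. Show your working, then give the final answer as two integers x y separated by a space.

201 10

√404 = [20; 10,40, …], period ℓ=2 (even) → k=1
a_0=20:  p_0=20·1+0=20,  q_0=20·0+1=1
a_1=10:  p_1=10·20+1=201,  q_1=10·1+0=10
(x₁, y₁) = (201, 10);  201² − 404·10² = 1 ✓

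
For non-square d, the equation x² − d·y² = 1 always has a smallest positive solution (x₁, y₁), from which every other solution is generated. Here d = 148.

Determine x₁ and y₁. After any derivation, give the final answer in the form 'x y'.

73 6

d=148: √d = [12; 6,24] (ℓ=2, even), read p_1/q_1
i=0: a=12 ⇒ p=12, q=1
i=1: a=6 ⇒ p=73, q=6
→ (73, 6).  Check: 73²=5329, 148·6²=5328, difference 1.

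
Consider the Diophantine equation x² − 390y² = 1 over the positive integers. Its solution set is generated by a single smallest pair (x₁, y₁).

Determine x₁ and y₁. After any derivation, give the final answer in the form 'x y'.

79 4

d=390: √d = [19; 1,2,1,38] (ℓ=4, even), read p_3/q_3
a_0=19:  p_0=19·1+0=19,  q_0=19·0+1=1
a_1=1:  p_1=1·19+1=20,  q_1=1·1+0=1
a_2=2:  p_2=2·20+19=59,  q_2=2·1+1=3
a_3=1:  p_3=1·59+20=79,  q_3=1·3+1=4
→ (79, 4).  Check: 79²=6241, 390·4²=6240, difference 1.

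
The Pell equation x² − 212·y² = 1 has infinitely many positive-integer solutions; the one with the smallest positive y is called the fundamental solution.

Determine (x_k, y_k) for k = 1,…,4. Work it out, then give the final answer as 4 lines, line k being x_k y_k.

√212 → a₀=14, period (1,1,3,1,1,…,1,1,28); ℓ=14 even so k=13
a_0=14:  p_0=14·1+0=14,  q_0=14·0+1=1
a_1=1:  p_1=1·14+1=15,  q_1=1·1+0=1
a_2=1:  p_2=1·15+14=29,  q_2=1·1+1=2
…
a_4=1:  p_4=1·102+29=131,  q_4=1·7+2=9
a_5=1:  p_5=1·131+102=233,  q_5=1·9+7=16
a_6=1:  p_6=1·233+131=364,  q_6=1·16+9=25
…
a_11=3:  p_11=3·7979+5198=29135,  q_11=3·548+357=2001
a_12=1:  p_12=1·29135+7979=37114,  q_12=1·2001+548=2549
a_13=1:  p_13=1·37114+29135=66249,  q_13=1·2549+2001=4550
→ (66249, 4550).  Check: 66249²=4388930001, 212·4550²=4388930000, difference 1.
n=2: (66249,4550)∘(66249,4550) = (66249·66249+212·4550·4550, 66249·4550+4550·66249) = (8777860001,602865900)
n=3: (8777860001,602865900)∘(66249,4550) = (66249·8777860001+212·4550·602865900, 66249·602865900+4550·8777860001) = (1163048894346249,79878526013650)
n=4: (1163048894346249,79878526013650)∘(66249,4550) = (66249·1163048894346249+212·4550·79878526013650, 66249·79878526013650+4550·1163048894346249) = (154101652394311440001,10583744939153731800)

66249 4550
8777860001 602865900
1163048894346249 79878526013650
154101652394311440001 10583744939153731800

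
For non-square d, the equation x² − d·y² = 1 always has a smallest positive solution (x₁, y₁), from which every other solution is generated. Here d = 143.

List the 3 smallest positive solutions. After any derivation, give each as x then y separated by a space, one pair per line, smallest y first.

12 1
287 24
6876 575

√143 → a₀=11, period (1,22); ℓ=2 even so k=1
i=0: a=11 ⇒ p=11, q=1
i=1: a=1 ⇒ p=12, q=1
(x₁, y₁) = (12, 1);  12² − 143·1² = 1 ✓
n=2: (12,1)∘(12,1) = (12·12+143·1·1, 12·1+1·12) = (287,24)
n=3: (287,24)∘(12,1) = (12·287+143·1·24, 12·24+1·287) = (6876,575)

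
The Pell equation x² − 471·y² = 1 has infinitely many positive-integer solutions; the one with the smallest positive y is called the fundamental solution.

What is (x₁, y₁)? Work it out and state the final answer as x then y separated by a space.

[21; 1,2,2,1,3,…,2,1,42] for √471; ℓ=14 ⇒ convergent index 13
k=0  a_k=21  p_k/q_k = 21/1
k=1  a_k=1  p_k/q_k = 22/1
k=2  a_k=2  p_k/q_k = 65/3
k=3  a_k=2  p_k/q_k = 152/7
k=4  a_k=1  p_k/q_k = 217/10
k=5  a_k=3  p_k/q_k = 803/37
k=6  a_k=4  p_k/q_k = 3429/158
k=7  a_k=14  p_k/q_k = 48809/2249
k=8  a_k=4  p_k/q_k = 198665/9154
…
k=10  a_k=1  p_k/q_k = 843469/38865
k=11  a_k=2  p_k/q_k = 2331742/107441
k=12  a_k=2  p_k/q_k = 5506953/253747
k=13  a_k=1  p_k/q_k = 7838695/361188
(x₁, y₁) = (7838695, 361188);  7838695² − 471·361188² = 1 ✓

7838695 361188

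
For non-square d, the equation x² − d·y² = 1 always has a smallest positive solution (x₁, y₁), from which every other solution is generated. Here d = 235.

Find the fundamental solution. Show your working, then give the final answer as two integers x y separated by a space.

√235 = [15; 3,30, …], period ℓ=2 (even) → k=1
i=0: a=15 ⇒ p=15, q=1
i=1: a=3 ⇒ p=46, q=3
(x₁, y₁) = (46, 3);  46² − 235·3² = 1 ✓

46 3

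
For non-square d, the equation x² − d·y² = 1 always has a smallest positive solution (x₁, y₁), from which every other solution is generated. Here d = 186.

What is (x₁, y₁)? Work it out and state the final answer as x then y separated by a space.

7501 550

[13; 1,1,1,3,4,3,1,1,1,26] for √186; ℓ=10 ⇒ convergent index 9
a_0=13:  p_0=13·1+0=13,  q_0=13·0+1=1
…
a_4=3:  p_4=3·41+27=150,  q_4=3·3+2=11
a_5=4:  p_5=4·150+41=641,  q_5=4·11+3=47
a_6=3:  p_6=3·641+150=2073,  q_6=3·47+11=152
…
a_8=1:  p_8=1·2714+2073=4787,  q_8=1·199+152=351
a_9=1:  p_9=1·4787+2714=7501,  q_9=1·351+199=550
(x₁, y₁) = (7501, 550);  7501² − 186·550² = 1 ✓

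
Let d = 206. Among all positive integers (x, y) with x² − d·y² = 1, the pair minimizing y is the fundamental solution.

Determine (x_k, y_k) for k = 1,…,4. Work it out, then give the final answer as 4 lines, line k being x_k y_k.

59535 4148
7088832449 493902360
844067279642895 58808954001052
100503090979990675201 7002382152411359280

[14; 2,1,5,14,5,1,2,28] for √206; ℓ=8 ⇒ convergent index 7
a_0=14:  p_0=14·1+0=14,  q_0=14·0+1=1
…
a_2=1:  p_2=1·29+14=43,  q_2=1·2+1=3
a_3=5:  p_3=5·43+29=244,  q_3=5·3+2=17
…
a_5=5:  p_5=5·3459+244=17539,  q_5=5·241+17=1222
a_6=1:  p_6=1·17539+3459=20998,  q_6=1·1222+241=1463
a_7=2:  p_7=2·20998+17539=59535,  q_7=2·1463+1222=4148
(x₁, y₁) = (59535, 4148);  59535² − 206·4148² = 1 ✓
k=2:  x_2 = 59535·59535+206·4148·4148 = 7088832449,  y_2 = 59535·4148+4148·59535 = 493902360
k=3:  x_3 = 59535·7088832449+206·4148·493902360 = 844067279642895,  y_3 = 59535·493902360+4148·7088832449 = 58808954001052
k=4:  x_4 = 59535·844067279642895+206·4148·58808954001052 = 100503090979990675201,  y_4 = 59535·58808954001052+4148·844067279642895 = 7002382152411359280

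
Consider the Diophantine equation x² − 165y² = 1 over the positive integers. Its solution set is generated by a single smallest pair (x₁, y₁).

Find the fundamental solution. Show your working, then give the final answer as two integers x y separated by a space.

1079 84

√165 = [12; 1,5,2,5,1,24, …], period ℓ=6 (even) → k=5
a_0=12:  p_0=12·1+0=12,  q_0=12·0+1=1
…
a_2=5:  p_2=5·13+12=77,  q_2=5·1+1=6
a_3=2:  p_3=2·77+13=167,  q_3=2·6+1=13
a_4=5:  p_4=5·167+77=912,  q_4=5·13+6=71
a_5=1:  p_5=1·912+167=1079,  q_5=1·71+13=84
→ (1079, 84).  Check: 1079²=1164241, 165·84²=1164240, difference 1.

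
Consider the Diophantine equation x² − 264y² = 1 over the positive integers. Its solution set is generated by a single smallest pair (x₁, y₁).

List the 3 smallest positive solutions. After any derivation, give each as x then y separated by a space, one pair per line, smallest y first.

65 4
8449 520
1098305 67596

√264 → a₀=16, period (4,32); ℓ=2 even so k=1
a_0=16:  p_0=16·1+0=16,  q_0=16·0+1=1
a_1=4:  p_1=4·16+1=65,  q_1=4·1+0=4
→ (65, 4).  Check: 65²=4225, 264·4²=4224, difference 1.
(x_2, y_2) = (65·65 + 264·4·4, 65·4 + 4·65) = (8449, 520)
(x_3, y_3) = (65·8449 + 264·4·520, 65·520 + 4·8449) = (1098305, 67596)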